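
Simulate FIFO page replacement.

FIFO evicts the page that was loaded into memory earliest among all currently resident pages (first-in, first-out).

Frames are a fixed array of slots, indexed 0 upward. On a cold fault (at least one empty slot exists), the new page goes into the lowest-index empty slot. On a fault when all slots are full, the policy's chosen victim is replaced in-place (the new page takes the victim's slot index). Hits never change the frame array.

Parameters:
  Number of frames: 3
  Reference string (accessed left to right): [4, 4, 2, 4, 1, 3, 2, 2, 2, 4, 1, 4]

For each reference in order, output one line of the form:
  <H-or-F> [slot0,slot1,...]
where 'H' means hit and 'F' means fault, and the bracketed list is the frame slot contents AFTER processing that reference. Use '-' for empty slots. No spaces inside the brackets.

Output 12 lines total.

F [4,-,-]
H [4,-,-]
F [4,2,-]
H [4,2,-]
F [4,2,1]
F [3,2,1]
H [3,2,1]
H [3,2,1]
H [3,2,1]
F [3,4,1]
H [3,4,1]
H [3,4,1]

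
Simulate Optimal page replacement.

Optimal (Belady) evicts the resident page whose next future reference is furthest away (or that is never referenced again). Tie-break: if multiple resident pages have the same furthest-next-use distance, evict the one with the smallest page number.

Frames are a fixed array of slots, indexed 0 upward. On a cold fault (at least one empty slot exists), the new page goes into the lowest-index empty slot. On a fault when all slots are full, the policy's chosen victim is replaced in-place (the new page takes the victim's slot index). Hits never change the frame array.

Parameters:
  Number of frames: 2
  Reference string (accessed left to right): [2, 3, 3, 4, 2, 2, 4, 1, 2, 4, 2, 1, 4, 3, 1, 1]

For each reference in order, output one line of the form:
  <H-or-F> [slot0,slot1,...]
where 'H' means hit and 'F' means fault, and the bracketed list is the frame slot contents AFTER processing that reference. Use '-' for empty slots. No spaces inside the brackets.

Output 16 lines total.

F [2,-]
F [2,3]
H [2,3]
F [2,4]
H [2,4]
H [2,4]
H [2,4]
F [2,1]
H [2,1]
F [2,4]
H [2,4]
F [1,4]
H [1,4]
F [1,3]
H [1,3]
H [1,3]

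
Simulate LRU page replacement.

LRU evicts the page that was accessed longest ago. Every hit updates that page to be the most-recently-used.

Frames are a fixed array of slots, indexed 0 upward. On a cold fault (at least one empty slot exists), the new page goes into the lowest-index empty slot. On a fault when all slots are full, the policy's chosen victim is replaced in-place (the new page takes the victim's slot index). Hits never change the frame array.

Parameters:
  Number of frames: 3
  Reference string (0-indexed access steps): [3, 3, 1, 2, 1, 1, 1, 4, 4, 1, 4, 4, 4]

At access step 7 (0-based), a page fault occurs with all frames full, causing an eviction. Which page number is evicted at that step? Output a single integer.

Answer: 3

Derivation:
Step 0: ref 3 -> FAULT, frames=[3,-,-]
Step 1: ref 3 -> HIT, frames=[3,-,-]
Step 2: ref 1 -> FAULT, frames=[3,1,-]
Step 3: ref 2 -> FAULT, frames=[3,1,2]
Step 4: ref 1 -> HIT, frames=[3,1,2]
Step 5: ref 1 -> HIT, frames=[3,1,2]
Step 6: ref 1 -> HIT, frames=[3,1,2]
Step 7: ref 4 -> FAULT, evict 3, frames=[4,1,2]
At step 7: evicted page 3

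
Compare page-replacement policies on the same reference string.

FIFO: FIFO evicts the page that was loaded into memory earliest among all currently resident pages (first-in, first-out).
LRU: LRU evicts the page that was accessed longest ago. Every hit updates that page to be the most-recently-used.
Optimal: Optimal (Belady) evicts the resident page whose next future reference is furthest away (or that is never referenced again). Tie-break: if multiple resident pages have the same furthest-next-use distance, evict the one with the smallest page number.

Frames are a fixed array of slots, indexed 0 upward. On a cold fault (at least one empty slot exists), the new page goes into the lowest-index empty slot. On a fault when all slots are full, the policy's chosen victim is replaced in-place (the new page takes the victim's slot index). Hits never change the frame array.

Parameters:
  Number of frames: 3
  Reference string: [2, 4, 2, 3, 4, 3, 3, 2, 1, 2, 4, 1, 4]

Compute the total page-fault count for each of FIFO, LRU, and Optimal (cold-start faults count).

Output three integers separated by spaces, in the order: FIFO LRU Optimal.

Answer: 6 5 4

Derivation:
--- FIFO ---
  step 0: ref 2 -> FAULT, frames=[2,-,-] (faults so far: 1)
  step 1: ref 4 -> FAULT, frames=[2,4,-] (faults so far: 2)
  step 2: ref 2 -> HIT, frames=[2,4,-] (faults so far: 2)
  step 3: ref 3 -> FAULT, frames=[2,4,3] (faults so far: 3)
  step 4: ref 4 -> HIT, frames=[2,4,3] (faults so far: 3)
  step 5: ref 3 -> HIT, frames=[2,4,3] (faults so far: 3)
  step 6: ref 3 -> HIT, frames=[2,4,3] (faults so far: 3)
  step 7: ref 2 -> HIT, frames=[2,4,3] (faults so far: 3)
  step 8: ref 1 -> FAULT, evict 2, frames=[1,4,3] (faults so far: 4)
  step 9: ref 2 -> FAULT, evict 4, frames=[1,2,3] (faults so far: 5)
  step 10: ref 4 -> FAULT, evict 3, frames=[1,2,4] (faults so far: 6)
  step 11: ref 1 -> HIT, frames=[1,2,4] (faults so far: 6)
  step 12: ref 4 -> HIT, frames=[1,2,4] (faults so far: 6)
  FIFO total faults: 6
--- LRU ---
  step 0: ref 2 -> FAULT, frames=[2,-,-] (faults so far: 1)
  step 1: ref 4 -> FAULT, frames=[2,4,-] (faults so far: 2)
  step 2: ref 2 -> HIT, frames=[2,4,-] (faults so far: 2)
  step 3: ref 3 -> FAULT, frames=[2,4,3] (faults so far: 3)
  step 4: ref 4 -> HIT, frames=[2,4,3] (faults so far: 3)
  step 5: ref 3 -> HIT, frames=[2,4,3] (faults so far: 3)
  step 6: ref 3 -> HIT, frames=[2,4,3] (faults so far: 3)
  step 7: ref 2 -> HIT, frames=[2,4,3] (faults so far: 3)
  step 8: ref 1 -> FAULT, evict 4, frames=[2,1,3] (faults so far: 4)
  step 9: ref 2 -> HIT, frames=[2,1,3] (faults so far: 4)
  step 10: ref 4 -> FAULT, evict 3, frames=[2,1,4] (faults so far: 5)
  step 11: ref 1 -> HIT, frames=[2,1,4] (faults so far: 5)
  step 12: ref 4 -> HIT, frames=[2,1,4] (faults so far: 5)
  LRU total faults: 5
--- Optimal ---
  step 0: ref 2 -> FAULT, frames=[2,-,-] (faults so far: 1)
  step 1: ref 4 -> FAULT, frames=[2,4,-] (faults so far: 2)
  step 2: ref 2 -> HIT, frames=[2,4,-] (faults so far: 2)
  step 3: ref 3 -> FAULT, frames=[2,4,3] (faults so far: 3)
  step 4: ref 4 -> HIT, frames=[2,4,3] (faults so far: 3)
  step 5: ref 3 -> HIT, frames=[2,4,3] (faults so far: 3)
  step 6: ref 3 -> HIT, frames=[2,4,3] (faults so far: 3)
  step 7: ref 2 -> HIT, frames=[2,4,3] (faults so far: 3)
  step 8: ref 1 -> FAULT, evict 3, frames=[2,4,1] (faults so far: 4)
  step 9: ref 2 -> HIT, frames=[2,4,1] (faults so far: 4)
  step 10: ref 4 -> HIT, frames=[2,4,1] (faults so far: 4)
  step 11: ref 1 -> HIT, frames=[2,4,1] (faults so far: 4)
  step 12: ref 4 -> HIT, frames=[2,4,1] (faults so far: 4)
  Optimal total faults: 4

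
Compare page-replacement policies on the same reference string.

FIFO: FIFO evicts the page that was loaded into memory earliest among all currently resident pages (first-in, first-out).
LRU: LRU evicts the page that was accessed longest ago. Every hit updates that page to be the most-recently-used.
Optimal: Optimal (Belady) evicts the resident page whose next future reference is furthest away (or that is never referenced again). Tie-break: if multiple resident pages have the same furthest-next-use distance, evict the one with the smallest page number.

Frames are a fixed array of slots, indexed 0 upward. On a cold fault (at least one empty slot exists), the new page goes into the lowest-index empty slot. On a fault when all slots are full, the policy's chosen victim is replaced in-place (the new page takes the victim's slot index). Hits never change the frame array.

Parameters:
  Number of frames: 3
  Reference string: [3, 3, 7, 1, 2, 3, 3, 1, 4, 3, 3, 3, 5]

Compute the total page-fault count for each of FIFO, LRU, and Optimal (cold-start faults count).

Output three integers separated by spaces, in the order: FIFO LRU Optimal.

--- FIFO ---
  step 0: ref 3 -> FAULT, frames=[3,-,-] (faults so far: 1)
  step 1: ref 3 -> HIT, frames=[3,-,-] (faults so far: 1)
  step 2: ref 7 -> FAULT, frames=[3,7,-] (faults so far: 2)
  step 3: ref 1 -> FAULT, frames=[3,7,1] (faults so far: 3)
  step 4: ref 2 -> FAULT, evict 3, frames=[2,7,1] (faults so far: 4)
  step 5: ref 3 -> FAULT, evict 7, frames=[2,3,1] (faults so far: 5)
  step 6: ref 3 -> HIT, frames=[2,3,1] (faults so far: 5)
  step 7: ref 1 -> HIT, frames=[2,3,1] (faults so far: 5)
  step 8: ref 4 -> FAULT, evict 1, frames=[2,3,4] (faults so far: 6)
  step 9: ref 3 -> HIT, frames=[2,3,4] (faults so far: 6)
  step 10: ref 3 -> HIT, frames=[2,3,4] (faults so far: 6)
  step 11: ref 3 -> HIT, frames=[2,3,4] (faults so far: 6)
  step 12: ref 5 -> FAULT, evict 2, frames=[5,3,4] (faults so far: 7)
  FIFO total faults: 7
--- LRU ---
  step 0: ref 3 -> FAULT, frames=[3,-,-] (faults so far: 1)
  step 1: ref 3 -> HIT, frames=[3,-,-] (faults so far: 1)
  step 2: ref 7 -> FAULT, frames=[3,7,-] (faults so far: 2)
  step 3: ref 1 -> FAULT, frames=[3,7,1] (faults so far: 3)
  step 4: ref 2 -> FAULT, evict 3, frames=[2,7,1] (faults so far: 4)
  step 5: ref 3 -> FAULT, evict 7, frames=[2,3,1] (faults so far: 5)
  step 6: ref 3 -> HIT, frames=[2,3,1] (faults so far: 5)
  step 7: ref 1 -> HIT, frames=[2,3,1] (faults so far: 5)
  step 8: ref 4 -> FAULT, evict 2, frames=[4,3,1] (faults so far: 6)
  step 9: ref 3 -> HIT, frames=[4,3,1] (faults so far: 6)
  step 10: ref 3 -> HIT, frames=[4,3,1] (faults so far: 6)
  step 11: ref 3 -> HIT, frames=[4,3,1] (faults so far: 6)
  step 12: ref 5 -> FAULT, evict 1, frames=[4,3,5] (faults so far: 7)
  LRU total faults: 7
--- Optimal ---
  step 0: ref 3 -> FAULT, frames=[3,-,-] (faults so far: 1)
  step 1: ref 3 -> HIT, frames=[3,-,-] (faults so far: 1)
  step 2: ref 7 -> FAULT, frames=[3,7,-] (faults so far: 2)
  step 3: ref 1 -> FAULT, frames=[3,7,1] (faults so far: 3)
  step 4: ref 2 -> FAULT, evict 7, frames=[3,2,1] (faults so far: 4)
  step 5: ref 3 -> HIT, frames=[3,2,1] (faults so far: 4)
  step 6: ref 3 -> HIT, frames=[3,2,1] (faults so far: 4)
  step 7: ref 1 -> HIT, frames=[3,2,1] (faults so far: 4)
  step 8: ref 4 -> FAULT, evict 1, frames=[3,2,4] (faults so far: 5)
  step 9: ref 3 -> HIT, frames=[3,2,4] (faults so far: 5)
  step 10: ref 3 -> HIT, frames=[3,2,4] (faults so far: 5)
  step 11: ref 3 -> HIT, frames=[3,2,4] (faults so far: 5)
  step 12: ref 5 -> FAULT, evict 2, frames=[3,5,4] (faults so far: 6)
  Optimal total faults: 6

Answer: 7 7 6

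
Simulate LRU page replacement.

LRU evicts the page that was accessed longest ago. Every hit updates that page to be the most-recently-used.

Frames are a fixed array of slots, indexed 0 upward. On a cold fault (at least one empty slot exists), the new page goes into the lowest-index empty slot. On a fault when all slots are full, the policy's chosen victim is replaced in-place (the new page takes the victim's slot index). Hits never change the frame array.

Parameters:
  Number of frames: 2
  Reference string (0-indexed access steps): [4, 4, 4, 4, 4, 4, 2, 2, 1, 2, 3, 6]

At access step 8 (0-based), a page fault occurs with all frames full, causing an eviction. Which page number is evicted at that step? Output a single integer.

Step 0: ref 4 -> FAULT, frames=[4,-]
Step 1: ref 4 -> HIT, frames=[4,-]
Step 2: ref 4 -> HIT, frames=[4,-]
Step 3: ref 4 -> HIT, frames=[4,-]
Step 4: ref 4 -> HIT, frames=[4,-]
Step 5: ref 4 -> HIT, frames=[4,-]
Step 6: ref 2 -> FAULT, frames=[4,2]
Step 7: ref 2 -> HIT, frames=[4,2]
Step 8: ref 1 -> FAULT, evict 4, frames=[1,2]
At step 8: evicted page 4

Answer: 4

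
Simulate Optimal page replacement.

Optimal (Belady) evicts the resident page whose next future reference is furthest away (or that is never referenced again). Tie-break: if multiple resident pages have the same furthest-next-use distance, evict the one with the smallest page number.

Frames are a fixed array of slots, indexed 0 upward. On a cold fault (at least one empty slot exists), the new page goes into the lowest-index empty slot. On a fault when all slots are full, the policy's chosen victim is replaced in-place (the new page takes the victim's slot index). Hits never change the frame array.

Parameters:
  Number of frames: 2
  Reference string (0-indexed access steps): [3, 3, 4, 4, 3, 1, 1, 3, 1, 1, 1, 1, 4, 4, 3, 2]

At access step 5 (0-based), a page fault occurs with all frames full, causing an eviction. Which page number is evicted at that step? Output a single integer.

Step 0: ref 3 -> FAULT, frames=[3,-]
Step 1: ref 3 -> HIT, frames=[3,-]
Step 2: ref 4 -> FAULT, frames=[3,4]
Step 3: ref 4 -> HIT, frames=[3,4]
Step 4: ref 3 -> HIT, frames=[3,4]
Step 5: ref 1 -> FAULT, evict 4, frames=[3,1]
At step 5: evicted page 4

Answer: 4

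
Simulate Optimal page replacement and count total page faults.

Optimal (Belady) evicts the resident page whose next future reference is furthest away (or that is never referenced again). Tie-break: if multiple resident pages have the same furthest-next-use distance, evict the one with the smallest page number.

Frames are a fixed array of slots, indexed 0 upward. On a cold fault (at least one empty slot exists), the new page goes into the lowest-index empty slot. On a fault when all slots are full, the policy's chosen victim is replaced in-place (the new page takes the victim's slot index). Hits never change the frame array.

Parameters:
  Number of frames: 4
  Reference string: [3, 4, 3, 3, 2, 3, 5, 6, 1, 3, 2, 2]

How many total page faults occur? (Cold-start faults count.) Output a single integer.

Step 0: ref 3 → FAULT, frames=[3,-,-,-]
Step 1: ref 4 → FAULT, frames=[3,4,-,-]
Step 2: ref 3 → HIT, frames=[3,4,-,-]
Step 3: ref 3 → HIT, frames=[3,4,-,-]
Step 4: ref 2 → FAULT, frames=[3,4,2,-]
Step 5: ref 3 → HIT, frames=[3,4,2,-]
Step 6: ref 5 → FAULT, frames=[3,4,2,5]
Step 7: ref 6 → FAULT (evict 4), frames=[3,6,2,5]
Step 8: ref 1 → FAULT (evict 5), frames=[3,6,2,1]
Step 9: ref 3 → HIT, frames=[3,6,2,1]
Step 10: ref 2 → HIT, frames=[3,6,2,1]
Step 11: ref 2 → HIT, frames=[3,6,2,1]
Total faults: 6

Answer: 6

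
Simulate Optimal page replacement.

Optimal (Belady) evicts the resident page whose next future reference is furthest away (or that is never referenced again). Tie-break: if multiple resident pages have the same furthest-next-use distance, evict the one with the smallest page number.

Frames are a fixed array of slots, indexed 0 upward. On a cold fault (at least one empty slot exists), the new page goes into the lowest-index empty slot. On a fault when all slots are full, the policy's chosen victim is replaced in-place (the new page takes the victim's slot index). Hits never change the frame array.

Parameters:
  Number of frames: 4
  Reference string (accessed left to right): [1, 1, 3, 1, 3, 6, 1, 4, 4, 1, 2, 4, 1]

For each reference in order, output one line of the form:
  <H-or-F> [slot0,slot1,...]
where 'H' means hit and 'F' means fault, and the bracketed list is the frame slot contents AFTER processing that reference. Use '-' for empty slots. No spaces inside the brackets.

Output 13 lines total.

F [1,-,-,-]
H [1,-,-,-]
F [1,3,-,-]
H [1,3,-,-]
H [1,3,-,-]
F [1,3,6,-]
H [1,3,6,-]
F [1,3,6,4]
H [1,3,6,4]
H [1,3,6,4]
F [1,2,6,4]
H [1,2,6,4]
H [1,2,6,4]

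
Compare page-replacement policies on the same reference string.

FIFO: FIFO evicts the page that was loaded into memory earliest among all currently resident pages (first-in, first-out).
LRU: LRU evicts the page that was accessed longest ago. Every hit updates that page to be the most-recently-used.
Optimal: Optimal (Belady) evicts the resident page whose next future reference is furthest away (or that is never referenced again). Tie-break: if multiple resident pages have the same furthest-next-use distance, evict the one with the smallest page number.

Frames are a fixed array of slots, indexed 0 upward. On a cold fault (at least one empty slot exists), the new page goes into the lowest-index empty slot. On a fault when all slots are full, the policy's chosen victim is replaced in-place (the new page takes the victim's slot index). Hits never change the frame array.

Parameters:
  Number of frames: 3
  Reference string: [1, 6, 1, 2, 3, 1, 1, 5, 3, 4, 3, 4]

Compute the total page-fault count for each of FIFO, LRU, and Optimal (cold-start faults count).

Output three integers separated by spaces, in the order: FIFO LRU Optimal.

--- FIFO ---
  step 0: ref 1 -> FAULT, frames=[1,-,-] (faults so far: 1)
  step 1: ref 6 -> FAULT, frames=[1,6,-] (faults so far: 2)
  step 2: ref 1 -> HIT, frames=[1,6,-] (faults so far: 2)
  step 3: ref 2 -> FAULT, frames=[1,6,2] (faults so far: 3)
  step 4: ref 3 -> FAULT, evict 1, frames=[3,6,2] (faults so far: 4)
  step 5: ref 1 -> FAULT, evict 6, frames=[3,1,2] (faults so far: 5)
  step 6: ref 1 -> HIT, frames=[3,1,2] (faults so far: 5)
  step 7: ref 5 -> FAULT, evict 2, frames=[3,1,5] (faults so far: 6)
  step 8: ref 3 -> HIT, frames=[3,1,5] (faults so far: 6)
  step 9: ref 4 -> FAULT, evict 3, frames=[4,1,5] (faults so far: 7)
  step 10: ref 3 -> FAULT, evict 1, frames=[4,3,5] (faults so far: 8)
  step 11: ref 4 -> HIT, frames=[4,3,5] (faults so far: 8)
  FIFO total faults: 8
--- LRU ---
  step 0: ref 1 -> FAULT, frames=[1,-,-] (faults so far: 1)
  step 1: ref 6 -> FAULT, frames=[1,6,-] (faults so far: 2)
  step 2: ref 1 -> HIT, frames=[1,6,-] (faults so far: 2)
  step 3: ref 2 -> FAULT, frames=[1,6,2] (faults so far: 3)
  step 4: ref 3 -> FAULT, evict 6, frames=[1,3,2] (faults so far: 4)
  step 5: ref 1 -> HIT, frames=[1,3,2] (faults so far: 4)
  step 6: ref 1 -> HIT, frames=[1,3,2] (faults so far: 4)
  step 7: ref 5 -> FAULT, evict 2, frames=[1,3,5] (faults so far: 5)
  step 8: ref 3 -> HIT, frames=[1,3,5] (faults so far: 5)
  step 9: ref 4 -> FAULT, evict 1, frames=[4,3,5] (faults so far: 6)
  step 10: ref 3 -> HIT, frames=[4,3,5] (faults so far: 6)
  step 11: ref 4 -> HIT, frames=[4,3,5] (faults so far: 6)
  LRU total faults: 6
--- Optimal ---
  step 0: ref 1 -> FAULT, frames=[1,-,-] (faults so far: 1)
  step 1: ref 6 -> FAULT, frames=[1,6,-] (faults so far: 2)
  step 2: ref 1 -> HIT, frames=[1,6,-] (faults so far: 2)
  step 3: ref 2 -> FAULT, frames=[1,6,2] (faults so far: 3)
  step 4: ref 3 -> FAULT, evict 2, frames=[1,6,3] (faults so far: 4)
  step 5: ref 1 -> HIT, frames=[1,6,3] (faults so far: 4)
  step 6: ref 1 -> HIT, frames=[1,6,3] (faults so far: 4)
  step 7: ref 5 -> FAULT, evict 1, frames=[5,6,3] (faults so far: 5)
  step 8: ref 3 -> HIT, frames=[5,6,3] (faults so far: 5)
  step 9: ref 4 -> FAULT, evict 5, frames=[4,6,3] (faults so far: 6)
  step 10: ref 3 -> HIT, frames=[4,6,3] (faults so far: 6)
  step 11: ref 4 -> HIT, frames=[4,6,3] (faults so far: 6)
  Optimal total faults: 6

Answer: 8 6 6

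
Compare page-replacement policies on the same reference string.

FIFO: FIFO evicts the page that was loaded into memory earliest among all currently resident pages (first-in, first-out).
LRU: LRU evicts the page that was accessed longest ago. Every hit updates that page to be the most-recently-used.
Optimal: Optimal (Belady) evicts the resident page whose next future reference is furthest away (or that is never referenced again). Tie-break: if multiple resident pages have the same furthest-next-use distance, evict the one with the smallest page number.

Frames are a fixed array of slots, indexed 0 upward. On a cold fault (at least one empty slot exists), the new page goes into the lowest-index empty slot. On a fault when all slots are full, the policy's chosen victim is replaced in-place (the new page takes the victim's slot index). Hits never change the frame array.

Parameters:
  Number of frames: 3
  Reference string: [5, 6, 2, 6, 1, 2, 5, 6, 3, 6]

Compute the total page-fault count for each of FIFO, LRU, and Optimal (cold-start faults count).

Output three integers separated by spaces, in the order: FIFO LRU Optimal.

Answer: 7 7 6

Derivation:
--- FIFO ---
  step 0: ref 5 -> FAULT, frames=[5,-,-] (faults so far: 1)
  step 1: ref 6 -> FAULT, frames=[5,6,-] (faults so far: 2)
  step 2: ref 2 -> FAULT, frames=[5,6,2] (faults so far: 3)
  step 3: ref 6 -> HIT, frames=[5,6,2] (faults so far: 3)
  step 4: ref 1 -> FAULT, evict 5, frames=[1,6,2] (faults so far: 4)
  step 5: ref 2 -> HIT, frames=[1,6,2] (faults so far: 4)
  step 6: ref 5 -> FAULT, evict 6, frames=[1,5,2] (faults so far: 5)
  step 7: ref 6 -> FAULT, evict 2, frames=[1,5,6] (faults so far: 6)
  step 8: ref 3 -> FAULT, evict 1, frames=[3,5,6] (faults so far: 7)
  step 9: ref 6 -> HIT, frames=[3,5,6] (faults so far: 7)
  FIFO total faults: 7
--- LRU ---
  step 0: ref 5 -> FAULT, frames=[5,-,-] (faults so far: 1)
  step 1: ref 6 -> FAULT, frames=[5,6,-] (faults so far: 2)
  step 2: ref 2 -> FAULT, frames=[5,6,2] (faults so far: 3)
  step 3: ref 6 -> HIT, frames=[5,6,2] (faults so far: 3)
  step 4: ref 1 -> FAULT, evict 5, frames=[1,6,2] (faults so far: 4)
  step 5: ref 2 -> HIT, frames=[1,6,2] (faults so far: 4)
  step 6: ref 5 -> FAULT, evict 6, frames=[1,5,2] (faults so far: 5)
  step 7: ref 6 -> FAULT, evict 1, frames=[6,5,2] (faults so far: 6)
  step 8: ref 3 -> FAULT, evict 2, frames=[6,5,3] (faults so far: 7)
  step 9: ref 6 -> HIT, frames=[6,5,3] (faults so far: 7)
  LRU total faults: 7
--- Optimal ---
  step 0: ref 5 -> FAULT, frames=[5,-,-] (faults so far: 1)
  step 1: ref 6 -> FAULT, frames=[5,6,-] (faults so far: 2)
  step 2: ref 2 -> FAULT, frames=[5,6,2] (faults so far: 3)
  step 3: ref 6 -> HIT, frames=[5,6,2] (faults so far: 3)
  step 4: ref 1 -> FAULT, evict 6, frames=[5,1,2] (faults so far: 4)
  step 5: ref 2 -> HIT, frames=[5,1,2] (faults so far: 4)
  step 6: ref 5 -> HIT, frames=[5,1,2] (faults so far: 4)
  step 7: ref 6 -> FAULT, evict 1, frames=[5,6,2] (faults so far: 5)
  step 8: ref 3 -> FAULT, evict 2, frames=[5,6,3] (faults so far: 6)
  step 9: ref 6 -> HIT, frames=[5,6,3] (faults so far: 6)
  Optimal total faults: 6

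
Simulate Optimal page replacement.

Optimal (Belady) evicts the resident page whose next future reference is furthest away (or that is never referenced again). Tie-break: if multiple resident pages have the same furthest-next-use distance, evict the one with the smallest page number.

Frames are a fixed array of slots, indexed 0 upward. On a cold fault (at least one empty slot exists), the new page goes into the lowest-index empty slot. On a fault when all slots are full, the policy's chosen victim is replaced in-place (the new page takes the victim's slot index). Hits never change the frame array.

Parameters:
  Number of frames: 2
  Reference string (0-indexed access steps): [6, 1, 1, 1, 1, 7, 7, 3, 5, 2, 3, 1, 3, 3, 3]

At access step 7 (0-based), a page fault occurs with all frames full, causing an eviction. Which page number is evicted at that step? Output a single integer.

Step 0: ref 6 -> FAULT, frames=[6,-]
Step 1: ref 1 -> FAULT, frames=[6,1]
Step 2: ref 1 -> HIT, frames=[6,1]
Step 3: ref 1 -> HIT, frames=[6,1]
Step 4: ref 1 -> HIT, frames=[6,1]
Step 5: ref 7 -> FAULT, evict 6, frames=[7,1]
Step 6: ref 7 -> HIT, frames=[7,1]
Step 7: ref 3 -> FAULT, evict 7, frames=[3,1]
At step 7: evicted page 7

Answer: 7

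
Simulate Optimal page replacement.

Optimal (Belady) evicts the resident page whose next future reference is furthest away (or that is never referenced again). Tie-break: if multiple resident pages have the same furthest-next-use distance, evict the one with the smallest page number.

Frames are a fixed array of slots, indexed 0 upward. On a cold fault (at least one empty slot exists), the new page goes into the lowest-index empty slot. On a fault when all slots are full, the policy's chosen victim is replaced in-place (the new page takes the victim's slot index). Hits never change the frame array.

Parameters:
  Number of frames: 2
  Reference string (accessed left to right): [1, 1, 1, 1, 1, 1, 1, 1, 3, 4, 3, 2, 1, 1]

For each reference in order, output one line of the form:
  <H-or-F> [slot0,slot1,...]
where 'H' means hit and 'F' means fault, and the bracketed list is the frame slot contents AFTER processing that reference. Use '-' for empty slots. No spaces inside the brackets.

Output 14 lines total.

F [1,-]
H [1,-]
H [1,-]
H [1,-]
H [1,-]
H [1,-]
H [1,-]
H [1,-]
F [1,3]
F [4,3]
H [4,3]
F [4,2]
F [4,1]
H [4,1]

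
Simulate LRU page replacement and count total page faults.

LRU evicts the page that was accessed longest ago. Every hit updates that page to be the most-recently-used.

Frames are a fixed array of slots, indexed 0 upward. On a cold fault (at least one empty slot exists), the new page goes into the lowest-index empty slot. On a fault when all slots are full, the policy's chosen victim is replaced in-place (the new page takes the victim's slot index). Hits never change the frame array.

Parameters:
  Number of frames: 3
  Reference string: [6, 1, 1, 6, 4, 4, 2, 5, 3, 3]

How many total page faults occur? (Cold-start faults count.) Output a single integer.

Answer: 6

Derivation:
Step 0: ref 6 → FAULT, frames=[6,-,-]
Step 1: ref 1 → FAULT, frames=[6,1,-]
Step 2: ref 1 → HIT, frames=[6,1,-]
Step 3: ref 6 → HIT, frames=[6,1,-]
Step 4: ref 4 → FAULT, frames=[6,1,4]
Step 5: ref 4 → HIT, frames=[6,1,4]
Step 6: ref 2 → FAULT (evict 1), frames=[6,2,4]
Step 7: ref 5 → FAULT (evict 6), frames=[5,2,4]
Step 8: ref 3 → FAULT (evict 4), frames=[5,2,3]
Step 9: ref 3 → HIT, frames=[5,2,3]
Total faults: 6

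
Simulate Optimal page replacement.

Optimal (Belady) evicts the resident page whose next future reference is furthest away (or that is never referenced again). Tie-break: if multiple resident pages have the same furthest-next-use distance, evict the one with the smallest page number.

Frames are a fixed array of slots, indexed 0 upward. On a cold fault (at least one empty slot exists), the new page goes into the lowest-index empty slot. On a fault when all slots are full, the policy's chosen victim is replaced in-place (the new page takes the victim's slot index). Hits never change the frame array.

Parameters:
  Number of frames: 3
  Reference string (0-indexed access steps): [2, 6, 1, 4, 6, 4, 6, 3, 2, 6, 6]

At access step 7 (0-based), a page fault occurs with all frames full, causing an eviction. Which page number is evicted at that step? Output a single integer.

Answer: 4

Derivation:
Step 0: ref 2 -> FAULT, frames=[2,-,-]
Step 1: ref 6 -> FAULT, frames=[2,6,-]
Step 2: ref 1 -> FAULT, frames=[2,6,1]
Step 3: ref 4 -> FAULT, evict 1, frames=[2,6,4]
Step 4: ref 6 -> HIT, frames=[2,6,4]
Step 5: ref 4 -> HIT, frames=[2,6,4]
Step 6: ref 6 -> HIT, frames=[2,6,4]
Step 7: ref 3 -> FAULT, evict 4, frames=[2,6,3]
At step 7: evicted page 4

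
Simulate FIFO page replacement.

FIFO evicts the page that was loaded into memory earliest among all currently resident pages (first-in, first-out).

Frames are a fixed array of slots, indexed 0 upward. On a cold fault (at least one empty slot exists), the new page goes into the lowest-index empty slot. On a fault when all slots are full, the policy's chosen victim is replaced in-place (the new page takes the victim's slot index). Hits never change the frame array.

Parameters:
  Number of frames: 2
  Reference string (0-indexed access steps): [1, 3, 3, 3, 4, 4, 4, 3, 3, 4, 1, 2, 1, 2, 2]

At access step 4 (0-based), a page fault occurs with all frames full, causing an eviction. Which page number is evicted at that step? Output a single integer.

Answer: 1

Derivation:
Step 0: ref 1 -> FAULT, frames=[1,-]
Step 1: ref 3 -> FAULT, frames=[1,3]
Step 2: ref 3 -> HIT, frames=[1,3]
Step 3: ref 3 -> HIT, frames=[1,3]
Step 4: ref 4 -> FAULT, evict 1, frames=[4,3]
At step 4: evicted page 1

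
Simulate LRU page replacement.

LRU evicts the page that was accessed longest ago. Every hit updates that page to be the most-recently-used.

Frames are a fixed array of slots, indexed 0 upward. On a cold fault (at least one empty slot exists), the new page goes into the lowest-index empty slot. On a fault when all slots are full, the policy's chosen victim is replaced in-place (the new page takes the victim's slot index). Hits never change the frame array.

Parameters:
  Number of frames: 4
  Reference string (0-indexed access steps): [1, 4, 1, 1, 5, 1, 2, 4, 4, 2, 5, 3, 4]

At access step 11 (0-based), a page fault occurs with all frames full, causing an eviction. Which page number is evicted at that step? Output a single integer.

Step 0: ref 1 -> FAULT, frames=[1,-,-,-]
Step 1: ref 4 -> FAULT, frames=[1,4,-,-]
Step 2: ref 1 -> HIT, frames=[1,4,-,-]
Step 3: ref 1 -> HIT, frames=[1,4,-,-]
Step 4: ref 5 -> FAULT, frames=[1,4,5,-]
Step 5: ref 1 -> HIT, frames=[1,4,5,-]
Step 6: ref 2 -> FAULT, frames=[1,4,5,2]
Step 7: ref 4 -> HIT, frames=[1,4,5,2]
Step 8: ref 4 -> HIT, frames=[1,4,5,2]
Step 9: ref 2 -> HIT, frames=[1,4,5,2]
Step 10: ref 5 -> HIT, frames=[1,4,5,2]
Step 11: ref 3 -> FAULT, evict 1, frames=[3,4,5,2]
At step 11: evicted page 1

Answer: 1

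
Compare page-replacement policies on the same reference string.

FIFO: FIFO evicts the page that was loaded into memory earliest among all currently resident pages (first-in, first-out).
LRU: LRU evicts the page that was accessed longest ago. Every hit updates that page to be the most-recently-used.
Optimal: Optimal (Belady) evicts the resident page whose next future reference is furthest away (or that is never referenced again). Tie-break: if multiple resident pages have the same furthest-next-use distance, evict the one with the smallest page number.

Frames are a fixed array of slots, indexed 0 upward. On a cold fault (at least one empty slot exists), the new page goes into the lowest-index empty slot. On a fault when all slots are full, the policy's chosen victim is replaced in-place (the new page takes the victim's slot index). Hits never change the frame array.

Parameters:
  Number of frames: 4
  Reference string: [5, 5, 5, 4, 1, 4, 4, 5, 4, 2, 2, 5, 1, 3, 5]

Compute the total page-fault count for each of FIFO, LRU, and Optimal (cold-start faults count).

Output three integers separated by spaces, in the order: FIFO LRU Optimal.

Answer: 6 5 5

Derivation:
--- FIFO ---
  step 0: ref 5 -> FAULT, frames=[5,-,-,-] (faults so far: 1)
  step 1: ref 5 -> HIT, frames=[5,-,-,-] (faults so far: 1)
  step 2: ref 5 -> HIT, frames=[5,-,-,-] (faults so far: 1)
  step 3: ref 4 -> FAULT, frames=[5,4,-,-] (faults so far: 2)
  step 4: ref 1 -> FAULT, frames=[5,4,1,-] (faults so far: 3)
  step 5: ref 4 -> HIT, frames=[5,4,1,-] (faults so far: 3)
  step 6: ref 4 -> HIT, frames=[5,4,1,-] (faults so far: 3)
  step 7: ref 5 -> HIT, frames=[5,4,1,-] (faults so far: 3)
  step 8: ref 4 -> HIT, frames=[5,4,1,-] (faults so far: 3)
  step 9: ref 2 -> FAULT, frames=[5,4,1,2] (faults so far: 4)
  step 10: ref 2 -> HIT, frames=[5,4,1,2] (faults so far: 4)
  step 11: ref 5 -> HIT, frames=[5,4,1,2] (faults so far: 4)
  step 12: ref 1 -> HIT, frames=[5,4,1,2] (faults so far: 4)
  step 13: ref 3 -> FAULT, evict 5, frames=[3,4,1,2] (faults so far: 5)
  step 14: ref 5 -> FAULT, evict 4, frames=[3,5,1,2] (faults so far: 6)
  FIFO total faults: 6
--- LRU ---
  step 0: ref 5 -> FAULT, frames=[5,-,-,-] (faults so far: 1)
  step 1: ref 5 -> HIT, frames=[5,-,-,-] (faults so far: 1)
  step 2: ref 5 -> HIT, frames=[5,-,-,-] (faults so far: 1)
  step 3: ref 4 -> FAULT, frames=[5,4,-,-] (faults so far: 2)
  step 4: ref 1 -> FAULT, frames=[5,4,1,-] (faults so far: 3)
  step 5: ref 4 -> HIT, frames=[5,4,1,-] (faults so far: 3)
  step 6: ref 4 -> HIT, frames=[5,4,1,-] (faults so far: 3)
  step 7: ref 5 -> HIT, frames=[5,4,1,-] (faults so far: 3)
  step 8: ref 4 -> HIT, frames=[5,4,1,-] (faults so far: 3)
  step 9: ref 2 -> FAULT, frames=[5,4,1,2] (faults so far: 4)
  step 10: ref 2 -> HIT, frames=[5,4,1,2] (faults so far: 4)
  step 11: ref 5 -> HIT, frames=[5,4,1,2] (faults so far: 4)
  step 12: ref 1 -> HIT, frames=[5,4,1,2] (faults so far: 4)
  step 13: ref 3 -> FAULT, evict 4, frames=[5,3,1,2] (faults so far: 5)
  step 14: ref 5 -> HIT, frames=[5,3,1,2] (faults so far: 5)
  LRU total faults: 5
--- Optimal ---
  step 0: ref 5 -> FAULT, frames=[5,-,-,-] (faults so far: 1)
  step 1: ref 5 -> HIT, frames=[5,-,-,-] (faults so far: 1)
  step 2: ref 5 -> HIT, frames=[5,-,-,-] (faults so far: 1)
  step 3: ref 4 -> FAULT, frames=[5,4,-,-] (faults so far: 2)
  step 4: ref 1 -> FAULT, frames=[5,4,1,-] (faults so far: 3)
  step 5: ref 4 -> HIT, frames=[5,4,1,-] (faults so far: 3)
  step 6: ref 4 -> HIT, frames=[5,4,1,-] (faults so far: 3)
  step 7: ref 5 -> HIT, frames=[5,4,1,-] (faults so far: 3)
  step 8: ref 4 -> HIT, frames=[5,4,1,-] (faults so far: 3)
  step 9: ref 2 -> FAULT, frames=[5,4,1,2] (faults so far: 4)
  step 10: ref 2 -> HIT, frames=[5,4,1,2] (faults so far: 4)
  step 11: ref 5 -> HIT, frames=[5,4,1,2] (faults so far: 4)
  step 12: ref 1 -> HIT, frames=[5,4,1,2] (faults so far: 4)
  step 13: ref 3 -> FAULT, evict 1, frames=[5,4,3,2] (faults so far: 5)
  step 14: ref 5 -> HIT, frames=[5,4,3,2] (faults so far: 5)
  Optimal total faults: 5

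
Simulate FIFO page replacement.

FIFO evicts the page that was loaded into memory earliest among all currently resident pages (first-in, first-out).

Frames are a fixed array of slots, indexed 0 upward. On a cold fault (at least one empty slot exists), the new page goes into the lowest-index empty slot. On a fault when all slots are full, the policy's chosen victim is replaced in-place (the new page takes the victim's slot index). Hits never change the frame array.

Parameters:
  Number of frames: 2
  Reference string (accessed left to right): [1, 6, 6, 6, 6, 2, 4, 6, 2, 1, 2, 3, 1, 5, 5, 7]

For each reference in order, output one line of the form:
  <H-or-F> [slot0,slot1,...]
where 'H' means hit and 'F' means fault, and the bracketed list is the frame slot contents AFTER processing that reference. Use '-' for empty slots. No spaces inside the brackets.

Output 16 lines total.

F [1,-]
F [1,6]
H [1,6]
H [1,6]
H [1,6]
F [2,6]
F [2,4]
F [6,4]
F [6,2]
F [1,2]
H [1,2]
F [1,3]
H [1,3]
F [5,3]
H [5,3]
F [5,7]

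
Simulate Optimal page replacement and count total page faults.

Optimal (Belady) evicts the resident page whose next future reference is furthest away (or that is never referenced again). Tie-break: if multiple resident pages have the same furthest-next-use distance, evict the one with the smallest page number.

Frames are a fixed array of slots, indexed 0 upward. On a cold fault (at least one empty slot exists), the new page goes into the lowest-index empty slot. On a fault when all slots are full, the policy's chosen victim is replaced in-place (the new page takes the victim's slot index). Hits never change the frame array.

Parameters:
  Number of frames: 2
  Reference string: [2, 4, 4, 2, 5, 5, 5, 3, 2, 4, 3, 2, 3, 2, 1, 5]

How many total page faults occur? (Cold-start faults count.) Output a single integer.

Answer: 8

Derivation:
Step 0: ref 2 → FAULT, frames=[2,-]
Step 1: ref 4 → FAULT, frames=[2,4]
Step 2: ref 4 → HIT, frames=[2,4]
Step 3: ref 2 → HIT, frames=[2,4]
Step 4: ref 5 → FAULT (evict 4), frames=[2,5]
Step 5: ref 5 → HIT, frames=[2,5]
Step 6: ref 5 → HIT, frames=[2,5]
Step 7: ref 3 → FAULT (evict 5), frames=[2,3]
Step 8: ref 2 → HIT, frames=[2,3]
Step 9: ref 4 → FAULT (evict 2), frames=[4,3]
Step 10: ref 3 → HIT, frames=[4,3]
Step 11: ref 2 → FAULT (evict 4), frames=[2,3]
Step 12: ref 3 → HIT, frames=[2,3]
Step 13: ref 2 → HIT, frames=[2,3]
Step 14: ref 1 → FAULT (evict 2), frames=[1,3]
Step 15: ref 5 → FAULT (evict 1), frames=[5,3]
Total faults: 8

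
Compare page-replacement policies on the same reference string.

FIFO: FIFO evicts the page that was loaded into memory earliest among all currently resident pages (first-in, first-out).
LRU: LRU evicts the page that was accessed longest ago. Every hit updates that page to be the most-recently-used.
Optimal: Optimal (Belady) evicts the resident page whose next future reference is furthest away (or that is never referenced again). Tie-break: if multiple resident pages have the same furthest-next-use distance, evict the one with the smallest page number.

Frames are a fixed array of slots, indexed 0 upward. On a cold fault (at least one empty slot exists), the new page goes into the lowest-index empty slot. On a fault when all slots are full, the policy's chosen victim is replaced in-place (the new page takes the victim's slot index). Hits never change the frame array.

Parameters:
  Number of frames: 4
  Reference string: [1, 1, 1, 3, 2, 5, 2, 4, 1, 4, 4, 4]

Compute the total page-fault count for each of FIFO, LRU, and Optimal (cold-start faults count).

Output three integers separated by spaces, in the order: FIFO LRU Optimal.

Answer: 6 6 5

Derivation:
--- FIFO ---
  step 0: ref 1 -> FAULT, frames=[1,-,-,-] (faults so far: 1)
  step 1: ref 1 -> HIT, frames=[1,-,-,-] (faults so far: 1)
  step 2: ref 1 -> HIT, frames=[1,-,-,-] (faults so far: 1)
  step 3: ref 3 -> FAULT, frames=[1,3,-,-] (faults so far: 2)
  step 4: ref 2 -> FAULT, frames=[1,3,2,-] (faults so far: 3)
  step 5: ref 5 -> FAULT, frames=[1,3,2,5] (faults so far: 4)
  step 6: ref 2 -> HIT, frames=[1,3,2,5] (faults so far: 4)
  step 7: ref 4 -> FAULT, evict 1, frames=[4,3,2,5] (faults so far: 5)
  step 8: ref 1 -> FAULT, evict 3, frames=[4,1,2,5] (faults so far: 6)
  step 9: ref 4 -> HIT, frames=[4,1,2,5] (faults so far: 6)
  step 10: ref 4 -> HIT, frames=[4,1,2,5] (faults so far: 6)
  step 11: ref 4 -> HIT, frames=[4,1,2,5] (faults so far: 6)
  FIFO total faults: 6
--- LRU ---
  step 0: ref 1 -> FAULT, frames=[1,-,-,-] (faults so far: 1)
  step 1: ref 1 -> HIT, frames=[1,-,-,-] (faults so far: 1)
  step 2: ref 1 -> HIT, frames=[1,-,-,-] (faults so far: 1)
  step 3: ref 3 -> FAULT, frames=[1,3,-,-] (faults so far: 2)
  step 4: ref 2 -> FAULT, frames=[1,3,2,-] (faults so far: 3)
  step 5: ref 5 -> FAULT, frames=[1,3,2,5] (faults so far: 4)
  step 6: ref 2 -> HIT, frames=[1,3,2,5] (faults so far: 4)
  step 7: ref 4 -> FAULT, evict 1, frames=[4,3,2,5] (faults so far: 5)
  step 8: ref 1 -> FAULT, evict 3, frames=[4,1,2,5] (faults so far: 6)
  step 9: ref 4 -> HIT, frames=[4,1,2,5] (faults so far: 6)
  step 10: ref 4 -> HIT, frames=[4,1,2,5] (faults so far: 6)
  step 11: ref 4 -> HIT, frames=[4,1,2,5] (faults so far: 6)
  LRU total faults: 6
--- Optimal ---
  step 0: ref 1 -> FAULT, frames=[1,-,-,-] (faults so far: 1)
  step 1: ref 1 -> HIT, frames=[1,-,-,-] (faults so far: 1)
  step 2: ref 1 -> HIT, frames=[1,-,-,-] (faults so far: 1)
  step 3: ref 3 -> FAULT, frames=[1,3,-,-] (faults so far: 2)
  step 4: ref 2 -> FAULT, frames=[1,3,2,-] (faults so far: 3)
  step 5: ref 5 -> FAULT, frames=[1,3,2,5] (faults so far: 4)
  step 6: ref 2 -> HIT, frames=[1,3,2,5] (faults so far: 4)
  step 7: ref 4 -> FAULT, evict 2, frames=[1,3,4,5] (faults so far: 5)
  step 8: ref 1 -> HIT, frames=[1,3,4,5] (faults so far: 5)
  step 9: ref 4 -> HIT, frames=[1,3,4,5] (faults so far: 5)
  step 10: ref 4 -> HIT, frames=[1,3,4,5] (faults so far: 5)
  step 11: ref 4 -> HIT, frames=[1,3,4,5] (faults so far: 5)
  Optimal total faults: 5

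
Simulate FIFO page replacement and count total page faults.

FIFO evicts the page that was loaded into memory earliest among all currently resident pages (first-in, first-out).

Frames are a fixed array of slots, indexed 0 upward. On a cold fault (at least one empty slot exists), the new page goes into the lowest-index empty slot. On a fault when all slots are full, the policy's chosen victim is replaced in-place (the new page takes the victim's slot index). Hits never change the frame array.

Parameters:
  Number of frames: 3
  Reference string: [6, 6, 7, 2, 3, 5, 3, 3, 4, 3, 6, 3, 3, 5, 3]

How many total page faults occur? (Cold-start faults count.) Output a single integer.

Answer: 9

Derivation:
Step 0: ref 6 → FAULT, frames=[6,-,-]
Step 1: ref 6 → HIT, frames=[6,-,-]
Step 2: ref 7 → FAULT, frames=[6,7,-]
Step 3: ref 2 → FAULT, frames=[6,7,2]
Step 4: ref 3 → FAULT (evict 6), frames=[3,7,2]
Step 5: ref 5 → FAULT (evict 7), frames=[3,5,2]
Step 6: ref 3 → HIT, frames=[3,5,2]
Step 7: ref 3 → HIT, frames=[3,5,2]
Step 8: ref 4 → FAULT (evict 2), frames=[3,5,4]
Step 9: ref 3 → HIT, frames=[3,5,4]
Step 10: ref 6 → FAULT (evict 3), frames=[6,5,4]
Step 11: ref 3 → FAULT (evict 5), frames=[6,3,4]
Step 12: ref 3 → HIT, frames=[6,3,4]
Step 13: ref 5 → FAULT (evict 4), frames=[6,3,5]
Step 14: ref 3 → HIT, frames=[6,3,5]
Total faults: 9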